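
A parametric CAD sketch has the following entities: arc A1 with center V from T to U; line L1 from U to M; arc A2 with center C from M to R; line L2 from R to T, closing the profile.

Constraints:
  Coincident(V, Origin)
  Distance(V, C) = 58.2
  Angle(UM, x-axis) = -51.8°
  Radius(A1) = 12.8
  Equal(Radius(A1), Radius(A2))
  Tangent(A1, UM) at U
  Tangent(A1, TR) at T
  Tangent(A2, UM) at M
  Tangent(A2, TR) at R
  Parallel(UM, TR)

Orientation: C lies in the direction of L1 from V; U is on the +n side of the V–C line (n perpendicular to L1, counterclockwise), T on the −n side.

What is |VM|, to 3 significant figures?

59.6

The slot axis is L1's direction at -51.8°, so u = (cos -51.8°, sin -51.8°) = (0.618, -0.786) and n = (−sin -51.8°, cos -51.8°) = (0.786, 0.618). V is at the origin and C lies 58.2 along u from V, so C = 58.2·u = (36.0, -45.7). Tangency of A1 to both parallel lines with radius 12.8 puts U and T at V ± 12.8·n: U = (10.1, 7.92), T = (-10.1, -7.92). Equal radii place M and R the same way about C: M = C + 12.8·n = (46.1, -37.8), R = C − 12.8·n = (25.9, -53.7). Then |VM| = |M − V| = 59.6.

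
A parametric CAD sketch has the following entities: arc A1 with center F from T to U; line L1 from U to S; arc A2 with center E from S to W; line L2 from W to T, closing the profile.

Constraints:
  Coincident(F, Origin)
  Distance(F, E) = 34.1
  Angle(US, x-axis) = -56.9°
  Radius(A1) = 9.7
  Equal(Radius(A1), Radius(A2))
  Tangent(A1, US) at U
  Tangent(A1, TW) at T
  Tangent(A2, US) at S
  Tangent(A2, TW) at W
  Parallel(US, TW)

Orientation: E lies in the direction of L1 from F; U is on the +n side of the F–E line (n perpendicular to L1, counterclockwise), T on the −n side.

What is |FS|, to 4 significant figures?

35.45

The slot axis is L1's direction at -56.9°, so u = (cos -56.9°, sin -56.9°) = (0.5461, -0.8377) and n = (−sin -56.9°, cos -56.9°) = (0.8377, 0.5461). F is at the origin and E lies 34.1 along u from F, so E = 34.1·u = (18.62, -28.57). Tangency of A1 to both parallel lines with radius 9.7 puts U and T at F ± 9.7·n: U = (8.126, 5.297), T = (-8.126, -5.297). Equal radii place S and W the same way about E: S = E + 9.7·n = (26.75, -23.27), W = E − 9.7·n = (10.50, -33.86). Then |FS| = |S − F| = 35.45.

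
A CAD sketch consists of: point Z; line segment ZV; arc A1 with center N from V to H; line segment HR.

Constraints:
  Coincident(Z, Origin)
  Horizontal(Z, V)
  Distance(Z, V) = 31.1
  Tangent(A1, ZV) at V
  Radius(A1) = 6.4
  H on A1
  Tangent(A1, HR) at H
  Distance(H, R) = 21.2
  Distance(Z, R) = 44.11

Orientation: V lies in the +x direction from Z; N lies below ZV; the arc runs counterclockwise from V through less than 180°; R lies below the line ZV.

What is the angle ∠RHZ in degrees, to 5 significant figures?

133.28°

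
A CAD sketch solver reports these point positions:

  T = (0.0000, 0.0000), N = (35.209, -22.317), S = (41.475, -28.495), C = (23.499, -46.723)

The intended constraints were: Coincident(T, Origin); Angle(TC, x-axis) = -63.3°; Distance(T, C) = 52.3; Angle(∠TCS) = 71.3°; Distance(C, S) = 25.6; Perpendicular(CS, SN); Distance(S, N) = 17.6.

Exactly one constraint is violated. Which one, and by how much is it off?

Distance(S, N) = 17.6 — off by 8.80.

T = (0.00, 0.00) ✓; TC at -63.30° ✓; |TC| = 52.30 ✓; ∠TCS = 71.30° ✓; |CS| = 25.60 ✓; ∠(CS, SN) = 90.01° ✓; |SN| = 8.799 ✗.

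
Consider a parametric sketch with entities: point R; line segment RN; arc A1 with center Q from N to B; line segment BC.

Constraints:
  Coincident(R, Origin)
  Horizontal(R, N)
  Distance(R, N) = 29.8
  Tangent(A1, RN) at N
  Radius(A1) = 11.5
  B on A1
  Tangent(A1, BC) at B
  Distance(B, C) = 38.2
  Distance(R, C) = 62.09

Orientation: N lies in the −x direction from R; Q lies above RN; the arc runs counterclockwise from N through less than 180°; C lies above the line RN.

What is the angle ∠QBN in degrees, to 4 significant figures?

32.57°

Checks: R = (0.00, 0.00) ✓; |QB| = 11.50 ✓; ∠(QB, BC) = 90.00° ✓; |BC| = 38.20 ✓; |RC| = 62.09 ✓.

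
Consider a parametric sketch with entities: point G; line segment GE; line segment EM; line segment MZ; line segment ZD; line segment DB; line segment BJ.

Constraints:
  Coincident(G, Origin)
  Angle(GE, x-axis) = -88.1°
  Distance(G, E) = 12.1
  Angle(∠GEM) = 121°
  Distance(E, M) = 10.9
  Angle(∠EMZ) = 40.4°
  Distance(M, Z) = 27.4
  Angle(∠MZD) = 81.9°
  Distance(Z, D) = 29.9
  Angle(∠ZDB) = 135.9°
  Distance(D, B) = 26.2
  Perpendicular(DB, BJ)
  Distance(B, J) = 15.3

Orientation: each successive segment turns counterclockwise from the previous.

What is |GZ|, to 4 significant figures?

8.277

∠GEM = 121.0° gives EM at -29.10° from the x-axis; with |EM| = 10.9, M = (9.925, -17.39). ∠EMZ = 40.4° gives MZ at 110.5° from the x-axis; with |MZ| = 27.4, Z = (0.3296, 8.270). Then |GZ| = |Z − G| = 8.277.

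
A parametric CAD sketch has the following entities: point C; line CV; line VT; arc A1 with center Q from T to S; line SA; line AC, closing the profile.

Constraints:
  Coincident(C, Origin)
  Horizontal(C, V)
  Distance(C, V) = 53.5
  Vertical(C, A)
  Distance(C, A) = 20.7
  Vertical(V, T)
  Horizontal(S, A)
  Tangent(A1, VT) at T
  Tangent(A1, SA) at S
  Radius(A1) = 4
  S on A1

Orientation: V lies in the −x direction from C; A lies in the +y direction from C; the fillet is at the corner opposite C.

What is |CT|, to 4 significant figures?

56.05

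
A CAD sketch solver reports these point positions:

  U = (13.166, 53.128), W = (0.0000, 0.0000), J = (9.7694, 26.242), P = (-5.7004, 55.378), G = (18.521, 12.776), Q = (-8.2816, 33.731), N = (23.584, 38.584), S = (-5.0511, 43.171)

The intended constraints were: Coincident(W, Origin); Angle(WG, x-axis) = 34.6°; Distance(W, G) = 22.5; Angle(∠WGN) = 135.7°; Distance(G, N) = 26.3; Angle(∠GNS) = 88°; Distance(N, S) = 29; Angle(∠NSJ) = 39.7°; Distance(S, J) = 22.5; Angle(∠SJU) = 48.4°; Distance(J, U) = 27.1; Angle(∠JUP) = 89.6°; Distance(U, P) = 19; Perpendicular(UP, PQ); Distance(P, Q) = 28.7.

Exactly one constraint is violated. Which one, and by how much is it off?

Distance(P, Q) = 28.7 — off by 6.90.

W = (0.00, 0.00) ✓; WG at 34.60° ✓; |WG| = 22.50 ✓; ∠WGN = 135.7° ✓; |GN| = 26.30 ✓; ∠GNS = 88.00° ✓; |NS| = 29.00 ✓; ∠NSJ = 39.70° ✓; |SJ| = 22.50 ✓; ∠SJU = 48.40° ✓; |JU| = 27.10 ✓; ∠JUP = 89.60° ✓; |UP| = 19.00 ✓; ∠(UP, PQ) = 90.00° ✓; |PQ| = 21.80 ✗.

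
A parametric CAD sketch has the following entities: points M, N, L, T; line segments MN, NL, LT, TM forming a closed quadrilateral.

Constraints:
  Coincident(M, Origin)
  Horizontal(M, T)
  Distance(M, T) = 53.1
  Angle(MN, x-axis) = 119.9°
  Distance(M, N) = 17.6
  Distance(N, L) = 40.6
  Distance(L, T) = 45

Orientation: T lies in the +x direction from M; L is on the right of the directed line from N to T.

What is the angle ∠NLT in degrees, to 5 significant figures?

96.091°

Checks: |NL| = 40.60 ✓; |LT| = 45.00 ✓.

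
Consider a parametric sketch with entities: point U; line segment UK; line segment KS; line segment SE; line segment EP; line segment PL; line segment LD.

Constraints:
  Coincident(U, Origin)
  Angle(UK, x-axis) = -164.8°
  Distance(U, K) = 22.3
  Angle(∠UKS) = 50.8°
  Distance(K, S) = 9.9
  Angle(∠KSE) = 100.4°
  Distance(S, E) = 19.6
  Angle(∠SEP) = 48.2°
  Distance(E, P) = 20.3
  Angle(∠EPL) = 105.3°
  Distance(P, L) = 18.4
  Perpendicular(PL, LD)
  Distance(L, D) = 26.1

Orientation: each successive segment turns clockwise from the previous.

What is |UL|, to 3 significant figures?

29.2

U is at the origin; UK runs at -164.8° with length 22.3, so K = (-21.5, -5.85). ∠UKS = 50.8° gives KS at 66.0° from the x-axis; with |KS| = 9.9, S = (-17.5, 3.20). ∠KSE = 100.4° gives SE at -13.6° from the x-axis; with |SE| = 19.6, E = (1.56, -1.41). ∠SEP = 48.2° gives EP at -145° from the x-axis; with |EP| = 20.3, P = (-15.2, -12.9). ∠EPL = 105.3° gives PL at 140° from the x-axis; with |PL| = 18.4, L = (-29.2, -1.09). Then |UL| = |L − U| = 29.2.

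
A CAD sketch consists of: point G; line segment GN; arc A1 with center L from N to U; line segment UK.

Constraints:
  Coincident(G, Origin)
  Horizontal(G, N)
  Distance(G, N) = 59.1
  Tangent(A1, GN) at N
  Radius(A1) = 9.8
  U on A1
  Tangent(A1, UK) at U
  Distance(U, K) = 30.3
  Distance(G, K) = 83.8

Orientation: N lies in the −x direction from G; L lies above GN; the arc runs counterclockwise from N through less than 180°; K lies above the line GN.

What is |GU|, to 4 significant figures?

55.23

Checks: |LU| = 9.800 ✓; ∠(LU, UK) = 90.00° ✓; |UK| = 30.30 ✓; |GK| = 83.80 ✓.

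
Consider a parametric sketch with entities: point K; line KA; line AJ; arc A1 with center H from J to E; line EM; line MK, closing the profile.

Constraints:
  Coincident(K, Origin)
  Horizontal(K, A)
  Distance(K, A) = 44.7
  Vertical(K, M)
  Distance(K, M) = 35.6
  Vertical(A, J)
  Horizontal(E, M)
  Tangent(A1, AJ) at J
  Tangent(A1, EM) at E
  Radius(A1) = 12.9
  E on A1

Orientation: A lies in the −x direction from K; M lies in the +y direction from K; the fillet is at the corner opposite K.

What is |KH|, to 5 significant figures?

39.071

K is at the origin; K and A share the same y with |KA| = 44.7 and A on the −x side, so A = (-44.700, 0.0000). KM is vertical with |KM| = 35.6 and M on the +y side, so M = (0.0000, 35.600). The virtual corner opposite K is at (-44.700, 35.600). A1 meets AJ tangentially, so HJ is at right angles to AJ and the tangent condition forces HE to be normal to EM, with radius 12.9, so the center H sits 12.9 in from both sides at H = (-31.800, 22.700). Then |KH| = |H − K| = 39.071.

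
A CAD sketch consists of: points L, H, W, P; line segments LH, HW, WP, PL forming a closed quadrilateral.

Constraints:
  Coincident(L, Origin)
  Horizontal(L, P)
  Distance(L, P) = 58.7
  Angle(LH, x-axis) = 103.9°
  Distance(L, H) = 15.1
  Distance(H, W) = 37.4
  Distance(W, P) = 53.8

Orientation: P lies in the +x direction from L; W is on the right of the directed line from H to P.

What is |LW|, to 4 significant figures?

22.43

Checks: |HW| = 37.40 ✓; |WP| = 53.80 ✓.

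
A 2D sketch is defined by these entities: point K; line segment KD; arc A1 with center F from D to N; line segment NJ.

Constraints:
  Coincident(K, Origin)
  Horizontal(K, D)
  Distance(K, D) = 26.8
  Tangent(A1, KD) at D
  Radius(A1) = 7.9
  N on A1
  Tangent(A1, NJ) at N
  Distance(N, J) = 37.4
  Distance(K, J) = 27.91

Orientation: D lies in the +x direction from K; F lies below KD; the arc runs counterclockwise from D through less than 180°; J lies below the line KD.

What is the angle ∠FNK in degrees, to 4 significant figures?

137.7°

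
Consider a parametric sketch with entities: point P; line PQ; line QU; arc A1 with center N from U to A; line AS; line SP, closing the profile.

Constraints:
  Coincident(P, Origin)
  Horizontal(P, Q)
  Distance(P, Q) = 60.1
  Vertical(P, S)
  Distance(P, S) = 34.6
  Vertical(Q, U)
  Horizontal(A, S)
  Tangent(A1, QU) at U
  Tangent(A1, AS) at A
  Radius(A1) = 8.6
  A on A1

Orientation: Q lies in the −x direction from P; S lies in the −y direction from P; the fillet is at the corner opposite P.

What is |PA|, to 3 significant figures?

62.0

P is at the origin; P and Q share the same y with |PQ| = 60.1 and Q on the −x side, so Q = (-60.1, 0.00). PS is vertical with |PS| = 34.6 and S on the −y side, so S = (0.00, -34.6). The virtual corner opposite P is at (-60.1, -34.6). Since A1 is tangent to QU there, NU ⟂ QU and A1 meets AS tangentially, so NA is at right angles to AS, with radius 8.6, so the center N sits 8.6 in from both sides at N = (-51.5, -26.0). That places the tangent points at U = (-60.1, -26.0) on QU and A = (-51.5, -34.6) on AS. Then |PA| = |A − P| = 62.0.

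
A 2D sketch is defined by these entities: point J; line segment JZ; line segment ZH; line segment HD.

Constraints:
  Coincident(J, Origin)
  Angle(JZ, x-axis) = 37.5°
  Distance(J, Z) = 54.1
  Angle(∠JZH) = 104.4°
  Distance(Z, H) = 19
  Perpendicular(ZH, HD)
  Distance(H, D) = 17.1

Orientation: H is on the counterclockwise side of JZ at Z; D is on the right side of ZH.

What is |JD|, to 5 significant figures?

76.704

∠JZH = 104.4°, so ZH runs at 37.5° + (180° − 104.4°) = 113.10° from the x-axis; with |ZH| = 19.0, H = Z + 19.0·(cos 113.10°, sin 113.10°) = (35.466, 50.411). The perpendicularity gives HD at right angles to ZH; with |HD| = 17.1 on the right of ZH, D = H + 17.1·(0.91982, 0.39234) = (51.195, 57.120). Then |JD| = |D − J| = 76.704.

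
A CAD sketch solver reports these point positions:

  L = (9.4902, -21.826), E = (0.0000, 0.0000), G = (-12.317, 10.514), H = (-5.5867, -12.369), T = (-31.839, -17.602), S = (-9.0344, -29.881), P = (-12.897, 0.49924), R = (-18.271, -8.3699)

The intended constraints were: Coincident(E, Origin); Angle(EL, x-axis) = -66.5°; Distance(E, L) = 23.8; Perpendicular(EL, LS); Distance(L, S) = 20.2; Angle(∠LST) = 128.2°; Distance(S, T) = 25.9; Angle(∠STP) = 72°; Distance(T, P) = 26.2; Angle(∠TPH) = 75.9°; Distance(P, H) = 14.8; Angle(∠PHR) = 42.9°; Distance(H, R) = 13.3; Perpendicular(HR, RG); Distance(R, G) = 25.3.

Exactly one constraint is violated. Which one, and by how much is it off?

Distance(R, G) = 25.3 — off by 5.50.

E = (0.00, 0.00) ✓; EL at -66.50° ✓; |EL| = 23.80 ✓; ∠(EL, LS) = 90.00° ✓; |LS| = 20.20 ✓; ∠LST = 128.2° ✓; |ST| = 25.90 ✓; ∠STP = 72.00° ✓; |TP| = 26.20 ✓; ∠TPH = 75.90° ✓; |PH| = 14.80 ✓; ∠PHR = 42.90° ✓; |HR| = 13.30 ✓; ∠(HR, RG) = 90.00° ✓; |RG| = 19.80 ✗.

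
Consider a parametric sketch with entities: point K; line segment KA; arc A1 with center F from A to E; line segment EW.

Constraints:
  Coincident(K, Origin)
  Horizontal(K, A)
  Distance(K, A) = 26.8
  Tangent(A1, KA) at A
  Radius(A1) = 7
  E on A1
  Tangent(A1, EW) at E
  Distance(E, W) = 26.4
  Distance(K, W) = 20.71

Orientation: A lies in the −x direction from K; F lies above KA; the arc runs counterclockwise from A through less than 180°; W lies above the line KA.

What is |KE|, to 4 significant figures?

21.99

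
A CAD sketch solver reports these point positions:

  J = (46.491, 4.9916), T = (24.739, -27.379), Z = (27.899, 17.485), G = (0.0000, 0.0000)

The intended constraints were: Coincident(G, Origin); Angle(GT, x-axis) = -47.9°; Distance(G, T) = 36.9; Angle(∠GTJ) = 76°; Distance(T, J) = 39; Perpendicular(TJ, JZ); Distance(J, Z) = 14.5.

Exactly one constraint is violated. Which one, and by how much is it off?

Distance(J, Z) = 14.5 — off by 7.90.

G = (0.00, 0.00) ✓; GT at -47.90° ✓; |GT| = 36.90 ✓; ∠GTJ = 76.00° ✓; |TJ| = 39.00 ✓; ∠(TJ, JZ) = 90.00° ✓; |JZ| = 22.40 ✗.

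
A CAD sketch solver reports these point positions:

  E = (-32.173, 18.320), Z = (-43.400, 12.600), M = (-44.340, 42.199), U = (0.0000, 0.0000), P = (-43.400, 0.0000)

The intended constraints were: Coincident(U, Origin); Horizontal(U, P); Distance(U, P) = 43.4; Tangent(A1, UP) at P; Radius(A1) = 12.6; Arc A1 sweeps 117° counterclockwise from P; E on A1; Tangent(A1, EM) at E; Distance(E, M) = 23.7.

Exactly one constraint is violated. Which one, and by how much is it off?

Distance(E, M) = 23.7 — off by 3.10.

U = (0.00, 0.00) ✓; U.y = 0.00, P.y = 0.00 ✓; |UP| = 43.40 ✓; ∠(ZP, PU) = 90.00° ✓; |ZP| = 12.60 ✓; bearing(Z→E) − bearing(Z→P) = 117.0° ✓; |ZE| = 12.60 ✓; ∠(ZE, EM) = 90.00° ✓; |EM| = 26.80 ✗.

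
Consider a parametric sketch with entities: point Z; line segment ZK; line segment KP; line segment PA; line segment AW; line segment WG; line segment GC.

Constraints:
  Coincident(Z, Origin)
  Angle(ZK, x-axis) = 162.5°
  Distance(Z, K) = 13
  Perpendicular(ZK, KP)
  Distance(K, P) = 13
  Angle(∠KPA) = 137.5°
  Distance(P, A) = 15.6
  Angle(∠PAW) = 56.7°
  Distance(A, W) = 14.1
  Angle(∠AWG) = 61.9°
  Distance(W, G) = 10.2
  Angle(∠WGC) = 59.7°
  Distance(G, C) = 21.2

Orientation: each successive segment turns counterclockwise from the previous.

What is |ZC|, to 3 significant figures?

29.1

∠AWG = 61.9° gives WG at 176° from the x-axis; with |WG| = 10.2, G = (-12.5, -9.99). ∠WGC = 59.7° gives GC at -63.3° from the x-axis; with |GC| = 21.2, C = (-2.96, -28.9). Then |ZC| = |C − Z| = 29.1.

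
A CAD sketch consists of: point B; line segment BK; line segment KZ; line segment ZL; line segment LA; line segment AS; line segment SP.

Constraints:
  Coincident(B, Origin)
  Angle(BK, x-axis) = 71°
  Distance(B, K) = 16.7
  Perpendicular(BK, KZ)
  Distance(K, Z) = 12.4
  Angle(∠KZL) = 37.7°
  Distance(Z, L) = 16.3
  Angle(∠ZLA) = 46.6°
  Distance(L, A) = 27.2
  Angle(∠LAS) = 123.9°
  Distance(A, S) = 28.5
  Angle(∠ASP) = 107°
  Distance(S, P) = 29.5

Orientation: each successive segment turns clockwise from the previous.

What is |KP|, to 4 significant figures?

49.23

B is at the origin; BK runs at 71.0° with length 16.7, so K = (5.437, 15.79). BK ⟂ KZ, so KZ runs at -19.00°; with |KZ| = 12.4, Z = (17.16, 11.75). ∠KZL = 37.7° gives ZL at -161.3° from the x-axis; with |ZL| = 16.3, L = (1.722, 6.527). ∠ZLA = 46.6° gives LA at 65.30° from the x-axis; with |LA| = 27.2, A = (13.09, 31.24). ∠LAS = 123.9° gives AS at 9.200° from the x-axis; with |AS| = 28.5, S = (41.22, 35.80). ∠ASP = 107.0° gives SP at -63.80° from the x-axis; with |SP| = 29.5, P = (54.25, 9.326). Then |KP| = |P − K| = 49.23.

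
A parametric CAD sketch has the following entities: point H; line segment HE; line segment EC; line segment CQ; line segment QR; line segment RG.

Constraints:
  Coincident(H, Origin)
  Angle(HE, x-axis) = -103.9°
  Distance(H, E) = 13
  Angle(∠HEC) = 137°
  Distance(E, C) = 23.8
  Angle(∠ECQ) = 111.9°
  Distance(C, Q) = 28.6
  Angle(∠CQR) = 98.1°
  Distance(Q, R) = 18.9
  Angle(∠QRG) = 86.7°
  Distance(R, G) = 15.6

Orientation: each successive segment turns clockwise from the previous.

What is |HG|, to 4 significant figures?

24.46

H is at the origin; HE runs at -103.9° with length 13.0, so E = (-3.123, -12.62). ∠HEC = 137.0° gives EC at -146.9° from the x-axis; with |EC| = 23.8, C = (-23.06, -25.62). ∠ECQ = 111.9° gives CQ at 145.0° from the x-axis; with |CQ| = 28.6, Q = (-46.49, -9.212). ∠CQR = 98.1° gives QR at 63.10° from the x-axis; with |QR| = 18.9, R = (-37.94, 7.643). ∠QRG = 86.7° gives RG at -30.20° from the x-axis; with |RG| = 15.6, G = (-24.45, -0.2044). Then |HG| = |G − H| = 24.46.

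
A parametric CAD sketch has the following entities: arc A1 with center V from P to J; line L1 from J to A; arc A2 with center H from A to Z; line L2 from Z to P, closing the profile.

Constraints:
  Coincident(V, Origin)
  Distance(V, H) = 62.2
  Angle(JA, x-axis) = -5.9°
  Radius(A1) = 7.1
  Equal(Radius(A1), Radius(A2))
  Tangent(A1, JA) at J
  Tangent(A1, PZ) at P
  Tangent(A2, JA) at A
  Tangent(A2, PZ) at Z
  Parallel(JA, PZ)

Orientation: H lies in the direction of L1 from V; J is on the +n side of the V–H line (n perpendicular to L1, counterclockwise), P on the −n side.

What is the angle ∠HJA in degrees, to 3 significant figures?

6.51°

The slot axis is L1's direction at -5.9°, so u = (cos -5.9°, sin -5.9°) = (0.995, -0.103) and n = (−sin -5.9°, cos -5.9°) = (0.103, 0.995). V is at the origin and H lies 62.2 along u from V, so H = 62.2·u = (61.9, -6.39). Tangency of A1 to both parallel lines with radius 7.1 puts J and P at V ± 7.1·n: J = (0.730, 7.06), P = (-0.730, -7.06). Equal radii place A and Z the same way about H: A = H + 7.1·n = (62.6, 0.669), Z = H − 7.1·n = (61.1, -13.5). Then cos ∠HJA = JH·JA / (|JH||JA|), giving 6.51°.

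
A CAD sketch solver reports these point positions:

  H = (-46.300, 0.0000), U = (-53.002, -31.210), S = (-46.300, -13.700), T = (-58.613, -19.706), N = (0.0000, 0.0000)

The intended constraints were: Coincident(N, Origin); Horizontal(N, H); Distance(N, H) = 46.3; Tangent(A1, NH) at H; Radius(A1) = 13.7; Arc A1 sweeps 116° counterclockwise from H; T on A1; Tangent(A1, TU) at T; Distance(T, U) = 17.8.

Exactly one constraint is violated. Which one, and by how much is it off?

Distance(T, U) = 17.8 — off by 5.00.

N = (0.00, 0.00) ✓; N.y = 0.00, H.y = 0.00 ✓; |NH| = 46.30 ✓; ∠(SH, HN) = 90.00° ✓; |SH| = 13.70 ✓; bearing(S→T) − bearing(S→H) = 116.0° ✓; |ST| = 13.70 ✓; ∠(ST, TU) = 90.00° ✓; |TU| = 12.80 ✗.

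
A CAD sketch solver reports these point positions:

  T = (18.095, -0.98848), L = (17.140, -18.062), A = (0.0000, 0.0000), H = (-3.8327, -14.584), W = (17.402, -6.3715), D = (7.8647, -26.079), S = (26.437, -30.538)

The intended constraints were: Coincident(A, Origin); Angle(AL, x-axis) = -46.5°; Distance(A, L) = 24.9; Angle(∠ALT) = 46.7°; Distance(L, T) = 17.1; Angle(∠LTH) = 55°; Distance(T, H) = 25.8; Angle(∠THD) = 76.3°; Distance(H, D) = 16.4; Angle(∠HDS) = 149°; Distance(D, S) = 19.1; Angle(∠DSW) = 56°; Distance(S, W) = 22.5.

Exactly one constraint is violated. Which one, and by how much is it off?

Distance(S, W) = 22.5 — off by 3.30.

A = (0.00, 0.00) ✓; AL at -46.50° ✓; |AL| = 24.90 ✓; ∠ALT = 46.70° ✓; |LT| = 17.10 ✓; ∠LTH = 55.00° ✓; |TH| = 25.80 ✓; ∠THD = 76.30° ✓; |HD| = 16.40 ✓; ∠HDS = 149.0° ✓; |DS| = 19.10 ✓; ∠DSW = 56.00° ✓; |SW| = 25.80 ✗.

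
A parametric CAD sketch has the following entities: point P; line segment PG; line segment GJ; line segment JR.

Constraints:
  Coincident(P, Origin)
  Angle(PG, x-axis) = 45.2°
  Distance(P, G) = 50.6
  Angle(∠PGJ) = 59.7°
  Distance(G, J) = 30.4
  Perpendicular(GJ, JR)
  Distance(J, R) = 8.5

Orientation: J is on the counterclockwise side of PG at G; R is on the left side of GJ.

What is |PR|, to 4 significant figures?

35.52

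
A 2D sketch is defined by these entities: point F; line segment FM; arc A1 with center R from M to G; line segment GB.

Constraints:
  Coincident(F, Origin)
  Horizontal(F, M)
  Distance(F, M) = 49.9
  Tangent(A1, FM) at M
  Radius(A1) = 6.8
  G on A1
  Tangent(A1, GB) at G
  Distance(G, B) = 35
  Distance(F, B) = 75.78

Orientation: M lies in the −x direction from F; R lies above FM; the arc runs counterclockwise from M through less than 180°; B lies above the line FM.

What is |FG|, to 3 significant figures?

45.7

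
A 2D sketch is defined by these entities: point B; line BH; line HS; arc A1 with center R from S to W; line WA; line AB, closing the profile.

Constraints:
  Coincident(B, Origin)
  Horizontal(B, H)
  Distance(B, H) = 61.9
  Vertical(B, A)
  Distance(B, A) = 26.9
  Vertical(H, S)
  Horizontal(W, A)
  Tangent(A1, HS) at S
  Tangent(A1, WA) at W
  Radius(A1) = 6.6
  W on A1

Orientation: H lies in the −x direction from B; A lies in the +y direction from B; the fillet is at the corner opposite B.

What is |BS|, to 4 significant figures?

65.14

The virtual corner opposite B is at (-61.90, 26.90). The tangent condition forces RS to be normal to HS and tangency of A1 to WA means the radius RW is perpendicular to WA, with radius 6.6, so the center R sits 6.6 in from both sides at R = (-55.30, 20.30). That places the tangent points at S = (-61.90, 20.30) on HS and W = (-55.30, 26.90) on WA. Then |BS| = |S − B| = 65.14.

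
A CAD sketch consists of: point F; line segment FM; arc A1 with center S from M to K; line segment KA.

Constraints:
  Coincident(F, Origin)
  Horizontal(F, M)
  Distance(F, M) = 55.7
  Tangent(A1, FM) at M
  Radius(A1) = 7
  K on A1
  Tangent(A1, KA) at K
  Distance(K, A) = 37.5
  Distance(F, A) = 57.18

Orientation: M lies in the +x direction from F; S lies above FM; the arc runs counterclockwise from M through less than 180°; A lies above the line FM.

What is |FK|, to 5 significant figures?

62.365

F is at the origin; FM is horizontal with |FM| = 55.7 and M on the +x side, so M = (55.700, 0.0000). A1 meets FM tangentially, so SM is at right angles to FM, so S = M + (0, 7) = (55.700, 7.0000). Since SK ⟂ KA (tangency), |SA| = √(7.0² + 37.5²) = 38.148 regardless of where K sits on A1. So A lies on both circle(F, 57.18) and circle(S, 38.148); the above-FM intersection is A = (39.364, 41.473). K is the foot of the tangent from A: K = (61.368, 11.107).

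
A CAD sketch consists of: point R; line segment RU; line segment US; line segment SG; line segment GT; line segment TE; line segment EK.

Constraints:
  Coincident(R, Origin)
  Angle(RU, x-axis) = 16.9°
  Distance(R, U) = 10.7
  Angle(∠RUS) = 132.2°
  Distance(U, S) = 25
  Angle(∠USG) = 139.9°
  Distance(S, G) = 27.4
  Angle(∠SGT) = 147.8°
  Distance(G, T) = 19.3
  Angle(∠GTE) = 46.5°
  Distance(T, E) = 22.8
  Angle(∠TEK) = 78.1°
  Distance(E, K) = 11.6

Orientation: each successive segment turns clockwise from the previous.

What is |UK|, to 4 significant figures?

41.96

R is at the origin; RU runs at 16.9° with length 10.7, so U = (10.24, 3.111). ∠RUS = 132.2° gives US at -30.90° from the x-axis; with |US| = 25.0, S = (31.69, -9.728). ∠USG = 139.9° gives SG at -71.00° from the x-axis; with |SG| = 27.4, G = (40.61, -35.64). ∠SGT = 147.8° gives GT at -103.2° from the x-axis; with |GT| = 19.3, T = (36.20, -54.43). ∠GTE = 46.5° gives TE at 123.3° from the x-axis; with |TE| = 22.8, E = (23.69, -35.37). ∠TEK = 78.1° gives EK at 21.40° from the x-axis; with |EK| = 11.6, K = (34.49, -31.14). Then |UK| = |K − U| = 41.96.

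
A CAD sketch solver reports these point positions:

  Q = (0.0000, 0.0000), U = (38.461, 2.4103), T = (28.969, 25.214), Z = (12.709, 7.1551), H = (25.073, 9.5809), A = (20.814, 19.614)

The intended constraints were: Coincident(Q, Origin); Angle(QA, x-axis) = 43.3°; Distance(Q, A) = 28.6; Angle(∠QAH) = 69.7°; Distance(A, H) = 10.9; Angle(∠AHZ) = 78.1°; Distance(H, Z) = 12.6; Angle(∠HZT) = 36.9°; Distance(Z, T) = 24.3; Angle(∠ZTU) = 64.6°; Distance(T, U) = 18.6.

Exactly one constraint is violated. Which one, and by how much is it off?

Distance(T, U) = 18.6 — off by 6.10.

Q = (0.00, 0.00) ✓; QA at 43.30° ✓; |QA| = 28.60 ✓; ∠QAH = 69.70° ✓; |AH| = 10.90 ✓; ∠AHZ = 78.10° ✓; |HZ| = 12.60 ✓; ∠HZT = 36.90° ✓; |ZT| = 24.30 ✓; ∠ZTU = 64.60° ✓; |TU| = 24.70 ✗.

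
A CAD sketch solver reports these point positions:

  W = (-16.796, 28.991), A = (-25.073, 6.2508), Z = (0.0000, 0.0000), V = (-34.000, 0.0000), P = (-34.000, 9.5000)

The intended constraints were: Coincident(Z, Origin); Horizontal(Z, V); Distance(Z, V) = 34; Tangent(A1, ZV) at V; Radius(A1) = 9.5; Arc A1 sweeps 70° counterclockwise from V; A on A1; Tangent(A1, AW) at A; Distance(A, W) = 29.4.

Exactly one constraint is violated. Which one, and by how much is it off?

Distance(A, W) = 29.4 — off by 5.20.

Z = (0.00, 0.00) ✓; Z.y = 0.00, V.y = 0.00 ✓; |ZV| = 34.00 ✓; ∠(PV, VZ) = 90.00° ✓; |PV| = 9.500 ✓; bearing(P→A) − bearing(P→V) = 70.00° ✓; |PA| = 9.500 ✓; ∠(PA, AW) = 90.00° ✓; |AW| = 24.20 ✗.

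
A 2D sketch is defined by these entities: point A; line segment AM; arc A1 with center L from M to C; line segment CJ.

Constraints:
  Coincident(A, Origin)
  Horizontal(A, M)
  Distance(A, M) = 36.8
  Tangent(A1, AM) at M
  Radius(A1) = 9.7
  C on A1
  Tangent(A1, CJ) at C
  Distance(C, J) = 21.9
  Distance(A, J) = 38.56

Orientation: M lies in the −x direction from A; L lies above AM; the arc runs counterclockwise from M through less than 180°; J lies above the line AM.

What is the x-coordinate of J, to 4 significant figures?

-24.17

Checks: A = (0.00, 0.00) ✓; |LC| = 9.700 ✓; ∠(LC, CJ) = 90.00° ✓; |CJ| = 21.90 ✓; |AJ| = 38.56 ✓.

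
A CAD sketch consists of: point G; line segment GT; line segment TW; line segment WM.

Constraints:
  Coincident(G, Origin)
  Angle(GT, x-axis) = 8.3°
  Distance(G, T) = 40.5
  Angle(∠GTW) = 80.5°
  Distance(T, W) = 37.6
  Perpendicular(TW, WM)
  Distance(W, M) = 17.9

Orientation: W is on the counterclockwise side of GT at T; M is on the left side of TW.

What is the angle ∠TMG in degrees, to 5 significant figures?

60.948°

∠GTW = 80.5°, so TW runs at 8.3° + (180° − 80.5°) = 107.80° from the x-axis; with |TW| = 37.6, W = T + 37.6·(cos 107.80°, sin 107.80°) = (28.582, 41.646). TW is perpendicular to WM; with |WM| = 17.9 on the left of TW, M = W + 17.9·(-0.95213, -0.30570) = (11.539, 36.175). Then cos ∠TMG = MT·MG / (|MT||MG|), giving 60.948°.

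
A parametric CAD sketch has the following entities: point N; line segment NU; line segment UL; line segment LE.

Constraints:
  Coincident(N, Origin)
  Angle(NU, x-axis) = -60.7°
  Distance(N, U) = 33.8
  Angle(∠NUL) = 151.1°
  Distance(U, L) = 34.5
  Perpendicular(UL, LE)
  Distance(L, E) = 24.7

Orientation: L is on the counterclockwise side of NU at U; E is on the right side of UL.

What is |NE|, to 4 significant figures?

76.10

N is at the origin; NU runs at -60.7° with length 33.8, so U = 33.8·(cos -60.7°, sin -60.7°) = (16.54, -29.48). ∠NUL = 151.1°, so UL runs at -60.7° + (180° − 151.1°) = -31.80° from the x-axis; with |UL| = 34.5, L = U + 34.5·(cos -31.80°, sin -31.80°) = (45.86, -47.66). UL ⟂ LE; with |LE| = 24.7 on the right of UL, E = L + 24.7·(-0.5270, -0.8499) = (32.85, -68.65). Then |NE| = |E − N| = 76.10.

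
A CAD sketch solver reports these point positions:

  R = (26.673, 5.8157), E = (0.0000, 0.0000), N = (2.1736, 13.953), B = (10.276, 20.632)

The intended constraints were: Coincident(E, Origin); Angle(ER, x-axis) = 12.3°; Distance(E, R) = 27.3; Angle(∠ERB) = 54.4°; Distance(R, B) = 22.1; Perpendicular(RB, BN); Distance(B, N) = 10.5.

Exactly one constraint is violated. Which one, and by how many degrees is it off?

Perpendicular(RB, BN) — off by 8.40°.

E = (0.00, 0.00) ✓; ER at 12.30° ✓; |ER| = 27.30 ✓; ∠ERB = 54.40° ✓; |RB| = 22.10 ✓; ∠(RB, BN) = 81.60° ✗; |BN| = 10.50 ✓.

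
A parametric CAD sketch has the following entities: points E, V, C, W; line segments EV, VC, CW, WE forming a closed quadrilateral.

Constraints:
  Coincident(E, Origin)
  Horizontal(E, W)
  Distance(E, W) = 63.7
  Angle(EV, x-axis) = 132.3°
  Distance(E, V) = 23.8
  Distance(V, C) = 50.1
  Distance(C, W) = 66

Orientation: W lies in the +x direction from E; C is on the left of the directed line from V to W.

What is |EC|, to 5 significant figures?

55.148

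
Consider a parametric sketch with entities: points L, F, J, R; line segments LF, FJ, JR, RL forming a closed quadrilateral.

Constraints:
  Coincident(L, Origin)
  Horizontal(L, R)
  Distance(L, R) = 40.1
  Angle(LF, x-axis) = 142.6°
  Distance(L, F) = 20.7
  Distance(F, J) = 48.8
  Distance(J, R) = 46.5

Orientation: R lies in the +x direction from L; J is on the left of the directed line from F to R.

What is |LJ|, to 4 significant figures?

48.05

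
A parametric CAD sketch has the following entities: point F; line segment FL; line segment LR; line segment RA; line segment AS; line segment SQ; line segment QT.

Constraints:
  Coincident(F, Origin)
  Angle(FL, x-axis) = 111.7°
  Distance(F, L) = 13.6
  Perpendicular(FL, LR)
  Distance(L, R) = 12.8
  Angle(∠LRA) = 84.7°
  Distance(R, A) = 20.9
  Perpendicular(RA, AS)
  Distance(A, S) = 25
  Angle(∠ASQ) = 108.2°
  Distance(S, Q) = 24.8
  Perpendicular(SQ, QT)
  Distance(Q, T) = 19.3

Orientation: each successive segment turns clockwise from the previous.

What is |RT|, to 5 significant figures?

16.827

∠ASQ = 108.2° gives SQ at 124.60° from the x-axis; with |SQ| = 24.8, Q = (-25.300, 10.675). SQ is perpendicular to QT, so QT runs at 34.600°; with |QT| = 19.3, T = (-9.4136, 21.634). Then |RT| = |T − R| = 16.827.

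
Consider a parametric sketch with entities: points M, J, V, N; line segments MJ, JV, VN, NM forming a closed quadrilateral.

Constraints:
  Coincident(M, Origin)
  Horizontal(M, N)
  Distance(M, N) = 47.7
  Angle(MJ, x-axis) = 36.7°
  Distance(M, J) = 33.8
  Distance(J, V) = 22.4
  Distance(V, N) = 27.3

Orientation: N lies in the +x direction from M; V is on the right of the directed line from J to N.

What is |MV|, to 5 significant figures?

20.460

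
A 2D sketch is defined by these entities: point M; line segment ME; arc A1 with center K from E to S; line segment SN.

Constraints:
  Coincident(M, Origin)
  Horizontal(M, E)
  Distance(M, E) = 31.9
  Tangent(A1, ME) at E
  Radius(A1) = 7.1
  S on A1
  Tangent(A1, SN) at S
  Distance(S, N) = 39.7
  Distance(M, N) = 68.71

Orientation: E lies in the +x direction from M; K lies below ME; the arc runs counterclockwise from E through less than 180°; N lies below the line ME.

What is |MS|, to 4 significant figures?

29.82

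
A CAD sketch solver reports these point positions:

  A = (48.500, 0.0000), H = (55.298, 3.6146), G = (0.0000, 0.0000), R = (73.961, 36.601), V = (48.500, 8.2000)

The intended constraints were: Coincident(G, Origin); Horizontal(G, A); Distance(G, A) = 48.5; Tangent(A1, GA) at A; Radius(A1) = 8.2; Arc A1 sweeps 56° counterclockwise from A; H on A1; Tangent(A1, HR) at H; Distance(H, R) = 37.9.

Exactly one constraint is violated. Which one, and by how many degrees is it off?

Tangent(A1, HR) at H — off by 4.50°.

G = (0.00, 0.00) ✓; G.y = 0.00, A.y = 0.00 ✓; |GA| = 48.50 ✓; ∠(VA, AG) = 90.00° ✓; |VA| = 8.200 ✓; bearing(V→H) − bearing(V→A) = 56.00° ✓; |VH| = 8.200 ✓; ∠(VH, HR) = 85.50° ✗; |HR| = 37.90 ✓.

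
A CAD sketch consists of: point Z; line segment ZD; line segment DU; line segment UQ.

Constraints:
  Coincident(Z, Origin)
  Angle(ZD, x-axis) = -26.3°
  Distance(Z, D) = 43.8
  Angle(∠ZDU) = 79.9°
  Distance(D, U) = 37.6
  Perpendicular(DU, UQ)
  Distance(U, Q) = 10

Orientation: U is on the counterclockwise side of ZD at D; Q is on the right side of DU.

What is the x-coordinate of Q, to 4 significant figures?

59.36

Z is at the origin; ZD runs at -26.3° with length 43.8, so D = 43.8·(cos -26.3°, sin -26.3°) = (39.27, -19.41). ∠ZDU = 79.9°, so DU runs at -26.3° + (180° − 79.9°) = 73.80° from the x-axis; with |DU| = 37.6, U = D + 37.6·(cos 73.80°, sin 73.80°) = (49.76, 16.70). The perpendicularity gives UQ at right angles to DU; with |UQ| = 10.0 on the right of DU, Q = U + 10.0·(0.9603, -0.2790) = (59.36, 13.91). So Q.x = 59.36.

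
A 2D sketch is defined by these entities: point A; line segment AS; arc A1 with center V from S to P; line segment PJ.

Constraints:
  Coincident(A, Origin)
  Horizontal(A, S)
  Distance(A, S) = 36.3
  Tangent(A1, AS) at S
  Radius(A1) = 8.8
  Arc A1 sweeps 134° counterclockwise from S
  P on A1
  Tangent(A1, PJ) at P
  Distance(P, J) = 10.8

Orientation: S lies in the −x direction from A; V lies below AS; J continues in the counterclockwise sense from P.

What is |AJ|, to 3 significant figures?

41.8

A is at the origin; A and S share the same y with |AS| = 36.3 and S on the −x side, so S = (-36.3, 0.00). A1 meets AS tangentially, so VS is at right angles to AS, so V = S + (0, -8.8) = (-36.3, -8.80). On A1, S sits at bearing 90° from V; a 134° counterclockwise sweep puts P at bearing 224°, so P = V + 8.8·(cos 224°, sin 224°) = (-42.6, -14.9). Tangency of A1 to PJ means the radius VP is perpendicular to PJ, so PJ runs along (−sin 224°, cos 224°); with |PJ| = 10.8, J = (-35.1, -22.7). Then |AJ| = |J − A| = 41.8.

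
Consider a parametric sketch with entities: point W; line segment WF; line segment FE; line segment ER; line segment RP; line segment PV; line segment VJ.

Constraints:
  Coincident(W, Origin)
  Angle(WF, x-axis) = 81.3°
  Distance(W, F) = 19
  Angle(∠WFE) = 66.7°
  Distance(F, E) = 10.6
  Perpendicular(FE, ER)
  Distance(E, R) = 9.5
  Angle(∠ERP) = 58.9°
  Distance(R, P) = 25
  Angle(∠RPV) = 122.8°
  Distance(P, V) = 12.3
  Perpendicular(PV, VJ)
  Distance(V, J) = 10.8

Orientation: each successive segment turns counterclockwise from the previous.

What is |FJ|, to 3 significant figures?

16.0

W is at the origin; WF runs at 81.3° with length 19.0, so F = (2.87, 18.8). ∠WFE = 66.7° gives FE at -165° from the x-axis; with |FE| = 10.6, E = (-7.38, 16.1). FE ⟂ ER, so ER runs at -75.4°; with |ER| = 9.5, R = (-4.99, 6.92). ∠ERP = 58.9° gives RP at 45.7° from the x-axis; with |RP| = 25.0, P = (12.5, 24.8). ∠RPV = 122.8° gives PV at 103° from the x-axis; with |PV| = 12.3, V = (9.73, 36.8). PV ⟂ VJ, so VJ runs at -167°; with |VJ| = 10.8, J = (-0.802, 34.4). Then |FJ| = |J − F| = 16.0.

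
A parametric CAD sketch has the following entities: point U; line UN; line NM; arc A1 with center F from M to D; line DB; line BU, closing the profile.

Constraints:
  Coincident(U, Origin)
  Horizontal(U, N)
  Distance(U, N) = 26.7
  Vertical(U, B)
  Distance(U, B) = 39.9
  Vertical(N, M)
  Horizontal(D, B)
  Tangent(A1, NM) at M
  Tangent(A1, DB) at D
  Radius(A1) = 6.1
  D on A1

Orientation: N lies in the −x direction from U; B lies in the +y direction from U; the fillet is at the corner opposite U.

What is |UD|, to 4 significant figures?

44.90

U is at the origin; UN is horizontal with |UN| = 26.7 and N on the −x side, so N = (-26.70, 0.000). U and B share the same x with |UB| = 39.9 and B on the +y side, so B = (0.000, 39.90). The virtual corner opposite U is at (-26.70, 39.90). Since A1 is tangent to NM there, FM ⟂ NM and since A1 is tangent to DB there, FD ⟂ DB, with radius 6.1, so the center F sits 6.1 in from both sides at F = (-20.60, 33.80). That places the tangent points at M = (-26.70, 33.80) on NM and D = (-20.60, 39.90) on DB. Then |UD| = |D − U| = 44.90.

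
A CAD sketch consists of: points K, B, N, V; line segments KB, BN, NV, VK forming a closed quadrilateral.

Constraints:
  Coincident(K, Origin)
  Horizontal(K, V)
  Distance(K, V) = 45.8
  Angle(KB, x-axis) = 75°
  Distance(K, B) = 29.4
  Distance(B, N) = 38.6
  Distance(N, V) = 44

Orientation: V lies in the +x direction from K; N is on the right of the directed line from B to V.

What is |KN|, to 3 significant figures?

10.3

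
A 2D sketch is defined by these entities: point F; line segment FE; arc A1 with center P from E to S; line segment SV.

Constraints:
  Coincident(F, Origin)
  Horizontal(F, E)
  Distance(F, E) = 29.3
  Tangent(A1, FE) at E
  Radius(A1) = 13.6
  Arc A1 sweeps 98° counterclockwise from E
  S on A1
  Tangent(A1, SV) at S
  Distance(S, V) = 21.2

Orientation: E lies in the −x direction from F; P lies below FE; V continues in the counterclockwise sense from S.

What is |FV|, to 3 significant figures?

54.0

F is at the origin; F and E share the same y with |FE| = 29.3 and E on the −x side, so E = (-29.3, 0.00). A1 meets FE tangentially, so PE is at right angles to FE, so P = E + (0, -13.6) = (-29.3, -13.6). On A1, E sits at bearing 90° from P; a 98° counterclockwise sweep puts S at bearing 188°, so S = P + 13.6·(cos 188°, sin 188°) = (-42.8, -15.5). Since A1 is tangent to SV there, PS ⟂ SV, so SV runs along (−sin 188°, cos 188°); with |SV| = 21.2, V = (-39.8, -36.5). Then |FV| = |V − F| = 54.0.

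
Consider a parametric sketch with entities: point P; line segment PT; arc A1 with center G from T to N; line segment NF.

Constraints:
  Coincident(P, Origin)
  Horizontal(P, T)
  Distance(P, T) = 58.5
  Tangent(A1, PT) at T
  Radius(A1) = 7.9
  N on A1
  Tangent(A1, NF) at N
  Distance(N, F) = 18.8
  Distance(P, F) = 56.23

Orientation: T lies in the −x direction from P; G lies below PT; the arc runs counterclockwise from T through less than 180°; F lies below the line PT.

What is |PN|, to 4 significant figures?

65.23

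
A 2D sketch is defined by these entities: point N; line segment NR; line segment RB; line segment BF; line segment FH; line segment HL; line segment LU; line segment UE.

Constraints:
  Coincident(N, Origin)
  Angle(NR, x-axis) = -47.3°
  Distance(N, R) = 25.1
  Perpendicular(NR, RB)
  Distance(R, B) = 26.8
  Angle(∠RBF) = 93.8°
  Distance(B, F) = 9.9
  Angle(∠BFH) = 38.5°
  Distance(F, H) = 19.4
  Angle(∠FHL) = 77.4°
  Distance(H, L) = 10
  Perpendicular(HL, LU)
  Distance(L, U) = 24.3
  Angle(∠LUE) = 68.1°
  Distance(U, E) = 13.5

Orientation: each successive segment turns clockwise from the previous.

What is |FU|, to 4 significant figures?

7.879

N is at the origin; NR runs at -47.3° with length 25.1, so R = (17.02, -18.45). The perpendicularity gives RB at right angles to NR, so RB runs at -137.3°; with |RB| = 26.8, B = (-2.674, -36.62). ∠RBF = 93.8° gives BF at 136.5° from the x-axis; with |BF| = 9.9, F = (-9.855, -29.81). ∠BFH = 38.5° gives FH at -5.000° from the x-axis; with |FH| = 19.4, H = (9.471, -31.50). ∠FHL = 77.4° gives HL at -107.6° from the x-axis; with |HL| = 10.0, L = (6.447, -41.03). HL ⟂ LU, so LU runs at 162.4°; with |LU| = 24.3, U = (-16.72, -33.68). Then |FU| = |U − F| = 7.879.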